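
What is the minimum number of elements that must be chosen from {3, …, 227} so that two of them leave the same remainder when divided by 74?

Group the integers by remainder mod 74; there are 74 residue classes, each nonempty in this range.
Choosing one from each class (74 integers) avoids any shared remainder.
One more choice must repeat a class, so two differ by a multiple of 74. Hence 74 + 1 = 75.

75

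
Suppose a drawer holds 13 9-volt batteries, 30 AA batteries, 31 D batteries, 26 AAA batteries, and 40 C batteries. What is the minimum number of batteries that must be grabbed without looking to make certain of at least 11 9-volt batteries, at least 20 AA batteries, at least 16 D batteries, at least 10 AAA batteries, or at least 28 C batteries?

The worst case stops just short of every target: 10 9-volt, 19 AA, 15 D, 9 AAA, 27 C — 10 + 19 + 15 + 9 + 27 = 80 batteries.
One more battery must push some type to its target, so 80 + 1 = 81.

81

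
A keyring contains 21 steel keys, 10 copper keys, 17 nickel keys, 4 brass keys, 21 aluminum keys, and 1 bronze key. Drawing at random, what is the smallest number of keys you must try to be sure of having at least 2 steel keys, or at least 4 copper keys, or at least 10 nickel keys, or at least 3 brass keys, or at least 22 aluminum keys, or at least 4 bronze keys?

The worst case stops just short of every target: 1 steel, 3 copper, 9 nickel, 2 brass, 21 aluminum, all 1 bronze — 1 + 3 + 9 + 2 + 21 + 1 = 37 keys.
One more key must push some type to its target, so 37 + 1 = 38.

38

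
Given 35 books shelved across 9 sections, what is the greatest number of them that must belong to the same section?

4

If each of the 9 sections held at most 3, the total would be at most 9 × 3 = 27 < 35, a contradiction.
So at least one holds ⌈35/9⌉ = 4.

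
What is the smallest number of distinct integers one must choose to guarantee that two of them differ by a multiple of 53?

54

Two integers differ by a multiple of 53 exactly when they share a remainder mod 53.
There are 53 residue classes mod 53, so 53 integers can all lie in distinct classes.
One more integer must repeat a residue, giving a difference divisible by 53. So n = 53 + 1 = 54.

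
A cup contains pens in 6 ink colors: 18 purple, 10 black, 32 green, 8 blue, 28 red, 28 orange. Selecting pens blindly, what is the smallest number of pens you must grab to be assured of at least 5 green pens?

The worst case draws every non-green pen first: 18 + 10 + 8 + 28 + 28 = 92.
The next 5 draws are then forced to be green, giving 92 + 5 = 97.

97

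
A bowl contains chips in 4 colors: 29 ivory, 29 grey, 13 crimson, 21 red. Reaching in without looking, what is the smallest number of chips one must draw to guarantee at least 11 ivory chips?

74

To avoid ivory chips as long as possible, exhaust the other 3 colors first.
The worst case draws every non-ivory chip first: 29 + 13 + 21 = 63.
The next 11 draws are then forced to be ivory, giving 63 + 11 = 74.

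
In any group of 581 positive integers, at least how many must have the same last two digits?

6

There are 100 possible two-digit endings, which serve as the pigeonholes.
If each of the 100 possible two-digit endings held at most 5, the total would be at most 100 × 5 = 500 < 581, a contradiction.
So at least one holds ⌈581/100⌉ = 6.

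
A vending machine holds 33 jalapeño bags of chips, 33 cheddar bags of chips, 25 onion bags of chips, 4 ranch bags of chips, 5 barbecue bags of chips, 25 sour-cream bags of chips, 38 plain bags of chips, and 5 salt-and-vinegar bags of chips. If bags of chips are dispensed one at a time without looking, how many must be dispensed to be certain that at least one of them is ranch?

To avoid ranch bags of chips as long as possible, exhaust the other 7 flavors first.
The worst case draws every non-ranch bag of chips first: 33 + 33 + 25 + 5 + 25 + 38 + 5 = 164.
The next draw is then forced to be ranch, giving 164 + 1 = 165.

165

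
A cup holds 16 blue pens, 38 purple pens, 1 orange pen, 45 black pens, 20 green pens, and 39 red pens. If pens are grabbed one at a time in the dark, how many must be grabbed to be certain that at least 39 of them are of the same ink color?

152

In the worst case we take at most 38 of each ink color, but all 16 blue, all 1 orange, and all 20 green (fewer than 38), giving 16 + 38 + 1 + 38 + 20 + 38 = 151.
One more pen then forces some ink color to 39, so 151 + 1 = 152.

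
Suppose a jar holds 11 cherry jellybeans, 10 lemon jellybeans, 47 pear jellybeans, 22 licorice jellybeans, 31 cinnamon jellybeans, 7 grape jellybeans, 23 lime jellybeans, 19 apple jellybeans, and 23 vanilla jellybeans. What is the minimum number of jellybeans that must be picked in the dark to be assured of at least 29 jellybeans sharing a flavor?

In the worst case we take at most 28 of each flavor, but all 11 cherry, all 10 lemon, all 22 licorice, all 7 grape, all 23 lime, all 19 apple, and all 23 vanilla (fewer than 28), giving 11 + 10 + 28 + 22 + 28 + 7 + 23 + 19 + 23 = 171.
One more jellybean then forces some flavor to 29, so 171 + 1 = 172.

172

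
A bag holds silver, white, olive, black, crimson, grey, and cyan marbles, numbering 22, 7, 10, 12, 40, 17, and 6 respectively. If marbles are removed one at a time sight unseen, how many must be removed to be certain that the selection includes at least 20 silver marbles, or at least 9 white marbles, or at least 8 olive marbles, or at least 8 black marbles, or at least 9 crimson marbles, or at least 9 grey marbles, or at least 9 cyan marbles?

63

The worst case stops just short of every target: 19 silver, all 7 white, 7 olive, 7 black, 8 crimson, 8 grey, all 6 cyan — 19 + 7 + 7 + 7 + 8 + 8 + 6 = 62 marbles.
One more marble must push some color to its target, so 62 + 1 = 63.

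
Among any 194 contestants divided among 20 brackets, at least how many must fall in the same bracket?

If each of the 20 brackets held at most 9, the total would be at most 20 × 9 = 180 < 194, a contradiction.
So at least one holds ⌈194/20⌉ = 10.

10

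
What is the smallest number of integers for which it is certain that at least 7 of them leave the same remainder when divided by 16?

97

There are 16 residue classes modulo 16 acting as pigeonholes.
With 16 × 6 = 96 integers we could place exactly 6 in each, with no class reaching 7.
One more forces some class to hold 7, so 96 + 1 = 97.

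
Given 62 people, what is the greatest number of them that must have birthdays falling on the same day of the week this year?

9

There are 7 days of the week, which serve as the pigeonholes.
If each of the 7 days of the week held at most 8, the total would be at most 7 × 8 = 56 < 62, a contradiction.
So at least one holds ⌈62/7⌉ = 9.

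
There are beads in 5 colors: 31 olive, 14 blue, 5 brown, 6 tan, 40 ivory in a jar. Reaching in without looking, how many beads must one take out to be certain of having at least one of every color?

The hardest color to obtain is brown: we could draw every other bead first — 96 − 5 = 91 beads — without a single brown one.
The next draw must be brown, so 91 + 1 = 92.

92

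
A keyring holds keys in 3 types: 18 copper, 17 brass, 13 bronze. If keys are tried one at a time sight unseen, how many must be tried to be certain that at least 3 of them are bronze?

The worst case draws every non-bronze key first: 18 + 17 = 35.
The next 3 draws are then forced to be bronze, giving 35 + 3 = 38.

38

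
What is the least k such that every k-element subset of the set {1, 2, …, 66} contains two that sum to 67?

34

Partition {1, …, 66} into 33 pairs: {1,66}, {2,65}, …, {33,34}.
Choosing 33 integers — say the integers 1 through 33 — takes one from each pair and avoids the property.
Choosing 34 forces two into the same pair by pigeonhole, and those sum to 67. So 34.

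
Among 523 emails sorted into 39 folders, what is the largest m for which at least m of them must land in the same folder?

The 523 emails fall into 39 folders.
If each of the 39 folders held at most 13, the total would be at most 39 × 13 = 507 < 523, a contradiction.
So at least one holds ⌈523/39⌉ = 14.

14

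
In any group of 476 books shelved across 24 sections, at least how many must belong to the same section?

20

The 476 books fall into 24 sections.
If each of the 24 sections held at most 19, the total would be at most 24 × 19 = 456 < 476, a contradiction.
So at least one holds ⌈476/24⌉ = 20.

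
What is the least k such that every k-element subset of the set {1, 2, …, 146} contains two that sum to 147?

74

Partition {1, …, 146} into 73 pairs: {1,146}, {2,145}, …, {73,74}.
Choosing 73 integers — say the integers 1 through 73 — takes one from each pair and avoids the property.
Choosing 74 forces two into the same pair by pigeonhole, and those sum to 147. So 74.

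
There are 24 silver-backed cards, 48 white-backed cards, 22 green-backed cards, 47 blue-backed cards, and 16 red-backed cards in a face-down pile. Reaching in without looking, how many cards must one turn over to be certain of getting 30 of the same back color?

Treat the 5 back colors as pigeonholes.
In the worst case we take at most 29 of each back color, but all 24 silver-backed, all 22 green-backed, and all 16 red-backed (fewer than 29), giving 24 + 29 + 22 + 29 + 16 = 120.
One more card then forces some back color to 30, so 120 + 1 = 121.

121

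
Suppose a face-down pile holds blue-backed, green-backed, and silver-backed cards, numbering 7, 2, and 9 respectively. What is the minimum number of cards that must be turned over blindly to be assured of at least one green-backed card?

To avoid green-backed cards as long as possible, exhaust the other 2 back colors first.
The worst case draws every non-green-backed card first: 7 + 9 = 16.
The next draw is then forced to be green-backed, giving 16 + 1 = 17.

17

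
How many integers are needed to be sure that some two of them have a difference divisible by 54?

Use the pigeonhole principle on residue classes: two integers differ by a multiple of 54 exactly when they share a remainder mod 54.
There are 54 residue classes mod 54, so 54 integers can all lie in distinct classes.
One more integer must repeat a residue, giving a difference divisible by 54. So n = 54 + 1 = 55.

55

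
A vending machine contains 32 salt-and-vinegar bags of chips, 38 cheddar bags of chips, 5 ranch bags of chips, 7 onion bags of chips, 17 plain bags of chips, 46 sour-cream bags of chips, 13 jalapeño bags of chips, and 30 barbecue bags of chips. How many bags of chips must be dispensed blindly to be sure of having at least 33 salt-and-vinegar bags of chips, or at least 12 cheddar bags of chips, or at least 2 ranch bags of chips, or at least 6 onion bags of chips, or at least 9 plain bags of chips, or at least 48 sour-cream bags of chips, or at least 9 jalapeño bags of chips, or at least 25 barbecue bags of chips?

Each of the 8 flavors has its own threshold; avoid all of them simultaneously.
The worst case stops just short of every target: 32 salt-and-vinegar, 11 cheddar, 1 ranch, 5 onion, 8 plain, all 46 sour-cream, 8 jalapeño, 24 barbecue — 32 + 11 + 1 + 5 + 8 + 46 + 8 + 24 = 135 bags of chips.
One more bag of chips must push some flavor to its target, so 135 + 1 = 136.

136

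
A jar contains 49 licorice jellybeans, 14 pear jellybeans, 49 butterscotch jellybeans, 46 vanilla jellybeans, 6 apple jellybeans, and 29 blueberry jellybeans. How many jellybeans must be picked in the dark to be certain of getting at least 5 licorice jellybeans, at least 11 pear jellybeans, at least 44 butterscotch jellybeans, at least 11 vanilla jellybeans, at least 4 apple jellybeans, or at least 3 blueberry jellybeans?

73

The worst case stops just short of every target: 4 licorice, 10 pear, 43 butterscotch, 10 vanilla, 3 apple, 2 blueberry — 4 + 10 + 43 + 10 + 3 + 2 = 72 jellybeans.
One more jellybean must push some flavor to its target, so 72 + 1 = 73.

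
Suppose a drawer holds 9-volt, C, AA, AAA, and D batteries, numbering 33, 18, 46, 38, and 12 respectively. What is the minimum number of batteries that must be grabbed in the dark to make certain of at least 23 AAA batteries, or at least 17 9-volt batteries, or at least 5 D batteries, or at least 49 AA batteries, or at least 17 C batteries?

105

Each of the 5 types has its own threshold; avoid all of them simultaneously.
The worst case stops just short of every target: 16 9-volt, 16 C, all 46 AA, 22 AAA, 4 D — 16 + 16 + 46 + 22 + 4 = 104 batteries.
One more battery must push some type to its target, so 104 + 1 = 105.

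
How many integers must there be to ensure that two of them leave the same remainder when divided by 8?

There are 8 residue classes modulo 8 acting as pigeonholes.
With 8 integers we could place one in each, avoiding any repeat.
One more forces some class to hold 2, so 8 + 1 = 9.

9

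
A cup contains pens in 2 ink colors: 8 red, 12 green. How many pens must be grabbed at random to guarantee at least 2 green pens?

10

To avoid green pens as long as possible, exhaust the other 1 ink color first.
The worst case draws every non-green pen first: 8.
The next 2 draws are then forced to be green, giving 8 + 2 = 10.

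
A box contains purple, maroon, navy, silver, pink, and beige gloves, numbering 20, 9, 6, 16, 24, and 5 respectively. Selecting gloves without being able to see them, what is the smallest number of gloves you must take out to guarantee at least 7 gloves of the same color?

36

Treat the 6 colors as pigeonholes.
In the worst case we take at most 6 of each color, but all 5 beige (fewer than 6), giving 6 + 6 + 6 + 6 + 6 + 5 = 35.
One more glove then forces some color to 7, so 35 + 1 = 36.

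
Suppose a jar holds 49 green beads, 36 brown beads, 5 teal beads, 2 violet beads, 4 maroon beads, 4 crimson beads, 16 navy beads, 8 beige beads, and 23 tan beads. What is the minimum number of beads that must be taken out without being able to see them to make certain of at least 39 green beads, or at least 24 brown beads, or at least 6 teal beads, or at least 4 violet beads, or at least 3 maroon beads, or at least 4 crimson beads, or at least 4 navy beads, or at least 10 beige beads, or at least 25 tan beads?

The worst case stops just short of every target: 38 green, 23 brown, 5 teal, all 2 violet, 2 maroon, 3 crimson, 3 navy, all 8 beige, all 23 tan — 38 + 23 + 5 + 2 + 2 + 3 + 3 + 8 + 23 = 107 beads.
One more bead must push some color to its target, so 107 + 1 = 108.

108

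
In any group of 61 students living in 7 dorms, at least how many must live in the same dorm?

The 61 students fall into 7 dorms.
If each of the 7 dorms held at most 8, the total would be at most 7 × 8 = 56 < 61, a contradiction.
So at least one holds ⌈61/7⌉ = 9.

9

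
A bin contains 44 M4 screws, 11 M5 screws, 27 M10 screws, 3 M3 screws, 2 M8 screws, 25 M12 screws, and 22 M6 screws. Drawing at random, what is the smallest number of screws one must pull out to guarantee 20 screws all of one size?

93

Treat the 7 sizes as pigeonholes.
In the worst case we take at most 19 of each size, but all 11 M5, all 3 M3, and all 2 M8 (fewer than 19), giving 19 + 11 + 19 + 3 + 2 + 19 + 19 = 92.
One more screw then forces some size to 20, so 92 + 1 = 93.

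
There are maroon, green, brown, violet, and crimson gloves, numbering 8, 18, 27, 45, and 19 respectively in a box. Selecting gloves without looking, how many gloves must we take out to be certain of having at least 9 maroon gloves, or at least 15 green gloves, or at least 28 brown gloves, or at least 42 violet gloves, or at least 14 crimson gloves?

The worst case stops just short of every target: 8 maroon, 14 green, 27 brown, 41 violet, 13 crimson — 8 + 14 + 27 + 41 + 13 = 103 gloves.
One more glove must push some color to its target, so 103 + 1 = 104.

104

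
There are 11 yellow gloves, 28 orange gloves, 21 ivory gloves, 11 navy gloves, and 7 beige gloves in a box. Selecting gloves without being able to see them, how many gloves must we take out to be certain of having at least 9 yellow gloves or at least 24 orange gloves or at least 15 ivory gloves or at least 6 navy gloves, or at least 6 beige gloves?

56

Each of the 5 colors has its own threshold; avoid all of them simultaneously.
The worst case stops just short of every target: 8 yellow, 23 orange, 14 ivory, 5 navy, 5 beige — 8 + 23 + 14 + 5 + 5 = 55 gloves.
One more glove must push some color to its target, so 55 + 1 = 56.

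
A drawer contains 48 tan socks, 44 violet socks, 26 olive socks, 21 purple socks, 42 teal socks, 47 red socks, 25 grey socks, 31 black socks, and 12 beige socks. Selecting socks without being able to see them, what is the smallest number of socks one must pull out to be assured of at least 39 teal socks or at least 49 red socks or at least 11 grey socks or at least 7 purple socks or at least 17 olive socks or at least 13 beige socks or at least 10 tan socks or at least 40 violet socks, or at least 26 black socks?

203

The worst case stops just short of every target: 9 tan, 39 violet, 16 olive, 6 purple, 38 teal, all 47 red, 10 grey, 25 black, 12 beige — 9 + 39 + 16 + 6 + 38 + 47 + 10 + 25 + 12 = 202 socks.
One more sock must push some color to its target, so 202 + 1 = 203.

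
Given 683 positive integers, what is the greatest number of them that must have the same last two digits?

7

The 683 positive integers fall into 100 possible two-digit endings.
If each of the 100 possible two-digit endings held at most 6, the total would be at most 100 × 6 = 600 < 683, a contradiction.
So at least one holds ⌈683/100⌉ = 7.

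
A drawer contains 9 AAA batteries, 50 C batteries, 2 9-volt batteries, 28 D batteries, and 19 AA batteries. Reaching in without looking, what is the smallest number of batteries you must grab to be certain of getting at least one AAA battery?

100

The worst case draws every non-AAA battery first: 50 + 2 + 28 + 19 = 99.
The next draw is then forced to be AAA, giving 99 + 1 = 100.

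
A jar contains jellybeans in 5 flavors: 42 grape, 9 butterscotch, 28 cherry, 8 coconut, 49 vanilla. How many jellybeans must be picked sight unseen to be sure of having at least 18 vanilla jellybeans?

105

To avoid vanilla jellybeans as long as possible, exhaust the other 4 flavors first.
The worst case draws every non-vanilla jellybean first: 42 + 9 + 28 + 8 = 87.
The next 18 draws are then forced to be vanilla, giving 87 + 18 = 105.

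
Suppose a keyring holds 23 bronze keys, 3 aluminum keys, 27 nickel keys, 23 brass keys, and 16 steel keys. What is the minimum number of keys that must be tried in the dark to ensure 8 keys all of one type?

In the worst case we take at most 7 of each type, but all 3 aluminum (fewer than 7), giving 7 + 3 + 7 + 7 + 7 = 31.
One more key then forces some type to 8, so 31 + 1 = 32.

32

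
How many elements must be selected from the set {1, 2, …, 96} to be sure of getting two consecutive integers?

Partition {1, …, 96} into 48 pairs: {1,2}, {3,4}, …, {95,96}.
Choosing 48 integers — say the 48 even numbers 2, 4, …, 96 — takes one from each pair and avoids the property.
Choosing 49 forces two into the same pair by pigeonhole, and those are consecutive. So 49.

49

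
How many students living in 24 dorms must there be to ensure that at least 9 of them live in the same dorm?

193

There are 24 dorms acting as pigeonholes.
With 24 × 8 = 192 students we could place exactly 8 in each, with no class reaching 9.
One more forces some class to hold 9, so 192 + 1 = 193.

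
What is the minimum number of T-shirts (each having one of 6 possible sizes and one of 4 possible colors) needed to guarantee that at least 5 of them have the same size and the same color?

97

There are 6 × 4 = 24 (size, color) combinations acting as pigeonholes.
With 24 × 4 = 96 T-shirts we could place exactly 4 in each, with no (size, color) pair reaching 5.
One more forces some (size, color) pair to hold 5, so 96 + 1 = 97.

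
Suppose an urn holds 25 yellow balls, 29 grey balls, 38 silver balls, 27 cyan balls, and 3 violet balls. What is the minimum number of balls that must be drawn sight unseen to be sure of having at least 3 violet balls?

The worst case draws every non-violet ball first: 25 + 29 + 38 + 27 = 119.
The next 3 draws are then forced to be violet, giving 119 + 3 = 122.

122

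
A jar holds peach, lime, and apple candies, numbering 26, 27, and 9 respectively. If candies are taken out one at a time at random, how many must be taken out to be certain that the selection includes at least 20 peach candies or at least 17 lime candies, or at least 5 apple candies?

The worst case stops just short of every target: 19 peach, 16 lime, 4 apple — 19 + 16 + 4 = 39 candies.
One more candy must push some flavor to its target, so 39 + 1 = 40.

40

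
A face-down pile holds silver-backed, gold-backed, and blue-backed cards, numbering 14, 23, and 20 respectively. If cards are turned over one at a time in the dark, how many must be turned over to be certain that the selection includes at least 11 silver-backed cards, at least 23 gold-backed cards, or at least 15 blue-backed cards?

47

The worst case stops just short of every target: 10 silver-backed, 22 gold-backed, 14 blue-backed — 10 + 22 + 14 = 46 cards.
One more card must push some back color to its target, so 46 + 1 = 47.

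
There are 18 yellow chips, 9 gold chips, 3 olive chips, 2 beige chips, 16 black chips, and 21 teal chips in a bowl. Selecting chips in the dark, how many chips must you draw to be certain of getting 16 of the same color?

60

In the worst case we take at most 15 of each color, but all 9 gold, all 3 olive, and all 2 beige (fewer than 15), giving 15 + 9 + 3 + 2 + 15 + 15 = 59.
One more chip then forces some color to 16, so 59 + 1 = 60.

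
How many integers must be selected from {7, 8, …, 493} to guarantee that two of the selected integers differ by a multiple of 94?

95

Group the integers by remainder mod 94; there are 94 residue classes, each nonempty in this range.
Choosing one from each class (94 integers) avoids any shared remainder.
One more choice must repeat a class, so two differ by a multiple of 94. Hence 94 + 1 = 95.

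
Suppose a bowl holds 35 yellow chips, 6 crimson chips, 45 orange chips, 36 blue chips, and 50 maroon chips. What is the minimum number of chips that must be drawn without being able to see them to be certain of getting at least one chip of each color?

167

The hardest color to obtain is crimson: we could draw every other chip first — 172 − 6 = 166 chips — without a single crimson one.
The next draw must be crimson, so 166 + 1 = 167.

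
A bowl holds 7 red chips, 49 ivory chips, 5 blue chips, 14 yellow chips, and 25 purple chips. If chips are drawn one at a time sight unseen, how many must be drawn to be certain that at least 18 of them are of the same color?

In the worst case we take at most 17 of each color, but all 7 red, all 5 blue, and all 14 yellow (fewer than 17), giving 7 + 17 + 5 + 14 + 17 = 60.
One more chip then forces some color to 18, so 60 + 1 = 61.

61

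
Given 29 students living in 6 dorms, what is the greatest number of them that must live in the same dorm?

If each of the 6 dorms held at most 4, the total would be at most 6 × 4 = 24 < 29, a contradiction.
So at least one holds ⌈29/6⌉ = 5.

5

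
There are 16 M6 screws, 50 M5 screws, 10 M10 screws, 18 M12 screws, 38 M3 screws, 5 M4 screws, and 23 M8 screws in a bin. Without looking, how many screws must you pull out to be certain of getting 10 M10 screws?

The worst case draws every non-M10 screw first: 16 + 50 + 18 + 38 + 5 + 23 = 150.
The next 10 draws are then forced to be M10, giving 150 + 10 = 160.

160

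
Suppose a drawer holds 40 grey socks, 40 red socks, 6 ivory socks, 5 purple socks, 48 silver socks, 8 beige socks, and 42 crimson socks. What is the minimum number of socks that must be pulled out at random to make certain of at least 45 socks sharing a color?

In the worst case we take at most 44 of each color, but all 40 grey, all 40 red, all 6 ivory, all 5 purple, all 8 beige, and all 42 crimson (fewer than 44), giving 40 + 40 + 6 + 5 + 44 + 8 + 42 = 185.
One more sock then forces some color to 45, so 185 + 1 = 186.

186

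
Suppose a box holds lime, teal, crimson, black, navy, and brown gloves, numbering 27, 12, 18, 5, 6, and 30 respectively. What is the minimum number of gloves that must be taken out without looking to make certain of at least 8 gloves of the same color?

40

In the worst case we take at most 7 of each color, but all 5 black and all 6 navy (fewer than 7), giving 7 + 7 + 7 + 5 + 6 + 7 = 39.
One more glove then forces some color to 8, so 39 + 1 = 40.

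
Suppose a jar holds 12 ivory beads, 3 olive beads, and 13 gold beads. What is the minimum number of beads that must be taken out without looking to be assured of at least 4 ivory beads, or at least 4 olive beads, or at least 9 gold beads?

15

Each of the 3 colors has its own threshold; avoid all of them simultaneously.
The worst case stops just short of every target: 3 ivory, 3 olive, 8 gold — 3 + 3 + 8 = 14 beads.
One more bead must push some color to its target, so 14 + 1 = 15.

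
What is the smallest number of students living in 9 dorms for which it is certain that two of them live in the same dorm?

There are 9 dorms acting as pigeonholes.
With 9 students we could place one in each, avoiding any repeat.
One more forces some class to hold 2, so 9 + 1 = 10.

10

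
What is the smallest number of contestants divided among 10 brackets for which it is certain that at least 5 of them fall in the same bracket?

There are 10 brackets acting as pigeonholes.
With 10 × 4 = 40 contestants we could place exactly 4 in each, with no class reaching 5.
One more forces some class to hold 5, so 40 + 1 = 41.

41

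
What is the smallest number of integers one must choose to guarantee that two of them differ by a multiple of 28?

Two integers differ by a multiple of 28 exactly when they share a remainder mod 28.
There are 28 residue classes mod 28, so 28 integers can all lie in distinct classes.
One more integer must repeat a residue, giving a difference divisible by 28. So n = 28 + 1 = 29.

29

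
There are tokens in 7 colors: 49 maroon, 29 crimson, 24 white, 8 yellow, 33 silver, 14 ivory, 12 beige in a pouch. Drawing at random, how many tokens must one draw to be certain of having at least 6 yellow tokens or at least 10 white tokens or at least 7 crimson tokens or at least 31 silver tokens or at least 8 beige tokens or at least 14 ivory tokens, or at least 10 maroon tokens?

80

The worst case stops just short of every target: 9 maroon, 6 crimson, 9 white, 5 yellow, 30 silver, 13 ivory, 7 beige — 9 + 6 + 9 + 5 + 30 + 13 + 7 = 79 tokens.
One more token must push some color to its target, so 79 + 1 = 80.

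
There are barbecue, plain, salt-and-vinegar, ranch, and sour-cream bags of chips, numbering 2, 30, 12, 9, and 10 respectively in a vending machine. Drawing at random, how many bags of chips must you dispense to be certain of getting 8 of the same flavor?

31

In the worst case we take at most 7 of each flavor, but all 2 barbecue (fewer than 7), giving 2 + 7 + 7 + 7 + 7 = 30.
One more bag of chips then forces some flavor to 8, so 30 + 1 = 31.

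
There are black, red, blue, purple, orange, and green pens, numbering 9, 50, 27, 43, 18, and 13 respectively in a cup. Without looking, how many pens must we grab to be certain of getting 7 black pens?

158

The worst case draws every non-black pen first: 50 + 27 + 43 + 18 + 13 = 151.
The next 7 draws are then forced to be black, giving 151 + 7 = 158.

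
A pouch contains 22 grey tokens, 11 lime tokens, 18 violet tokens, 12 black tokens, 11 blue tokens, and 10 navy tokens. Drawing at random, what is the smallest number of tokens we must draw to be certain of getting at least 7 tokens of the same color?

Treat the 6 colors as pigeonholes.
The worst case takes 6 tokens of each color without reaching 7 of any: 6 × 6 = 36.
The next token must bring some color to 7, so 36 + 1 = 37.

37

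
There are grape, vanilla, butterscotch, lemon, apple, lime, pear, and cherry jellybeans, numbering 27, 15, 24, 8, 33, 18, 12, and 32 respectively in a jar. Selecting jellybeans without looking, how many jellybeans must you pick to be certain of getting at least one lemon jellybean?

162

The worst case draws every non-lemon jellybean first: 27 + 15 + 24 + 33 + 18 + 12 + 32 = 161.
The next draw is then forced to be lemon, giving 161 + 1 = 162.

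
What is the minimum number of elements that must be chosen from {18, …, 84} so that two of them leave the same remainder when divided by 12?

Use the pigeonhole principle on residue classes: group the integers by remainder mod 12; there are 12 residue classes, each nonempty in this range.
Choosing one from each class (12 integers) avoids any shared remainder.
One more choice must repeat a class, so two differ by a multiple of 12. Hence 12 + 1 = 13.

13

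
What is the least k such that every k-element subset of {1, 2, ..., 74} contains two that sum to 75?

38

Partition {1, …, 74} into 37 pairs: {1,74}, {2,73}, …, {37,38}.
Choosing 37 integers — say the integers 1 through 37 — takes one from each pair and avoids the property.
Choosing 38 forces two into the same pair by pigeonhole, and those sum to 75. So 38.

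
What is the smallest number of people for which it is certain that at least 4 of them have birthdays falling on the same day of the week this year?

There are 7 days of the week acting as pigeonholes.
With 7 × 3 = 21 people we could place exactly 3 in each, with no class reaching 4.
One more forces some class to hold 4, so 21 + 1 = 22.

22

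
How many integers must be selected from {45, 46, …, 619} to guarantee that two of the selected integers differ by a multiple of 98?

Use the pigeonhole principle on residue classes: group the integers by remainder mod 98; there are 98 residue classes, each nonempty in this range.
Choosing one from each class (98 integers) avoids any shared remainder.
One more choice must repeat a class, so two differ by a multiple of 98. Hence 98 + 1 = 99.

99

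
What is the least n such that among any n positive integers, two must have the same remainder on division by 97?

98

Two integers differ by a multiple of 97 exactly when they share a remainder mod 97.
There are 97 residue classes mod 97, so 97 integers can all lie in distinct classes.
One more integer must repeat a residue, giving a difference divisible by 97. So n = 97 + 1 = 98.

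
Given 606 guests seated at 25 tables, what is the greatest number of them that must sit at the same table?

25

If each of the 25 tables held at most 24, the total would be at most 25 × 24 = 600 < 606, a contradiction.
So at least one holds ⌈606/25⌉ = 25.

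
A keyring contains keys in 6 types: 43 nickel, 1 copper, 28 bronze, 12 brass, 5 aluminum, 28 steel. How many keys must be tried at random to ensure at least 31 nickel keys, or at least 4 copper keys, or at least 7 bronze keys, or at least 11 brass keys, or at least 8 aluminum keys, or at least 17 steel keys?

The worst case stops just short of every target: 30 nickel, all 1 copper, 6 bronze, 10 brass, all 5 aluminum, 16 steel — 30 + 1 + 6 + 10 + 5 + 16 = 68 keys.
One more key must push some type to its target, so 68 + 1 = 69.

69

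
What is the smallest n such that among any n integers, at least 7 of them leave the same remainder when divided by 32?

There are 32 residue classes modulo 32 acting as pigeonholes.
With 32 × 6 = 192 integers we could place exactly 6 in each, with no class reaching 7.
One more forces some class to hold 7, so 192 + 1 = 193.

193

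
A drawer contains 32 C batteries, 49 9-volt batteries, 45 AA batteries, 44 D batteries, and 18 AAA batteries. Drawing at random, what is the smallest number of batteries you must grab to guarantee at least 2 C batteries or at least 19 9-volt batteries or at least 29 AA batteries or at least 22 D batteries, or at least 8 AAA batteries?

The worst case stops just short of every target: 1 C, 18 9-volt, 28 AA, 21 D, 7 AAA — 1 + 18 + 28 + 21 + 7 = 75 batteries.
One more battery must push some type to its target, so 75 + 1 = 76.

76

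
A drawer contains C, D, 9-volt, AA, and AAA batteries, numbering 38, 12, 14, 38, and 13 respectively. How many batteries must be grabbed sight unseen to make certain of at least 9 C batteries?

86

The worst case draws every non-C battery first: 12 + 14 + 38 + 13 = 77.
The next 9 draws are then forced to be C, giving 77 + 9 = 86.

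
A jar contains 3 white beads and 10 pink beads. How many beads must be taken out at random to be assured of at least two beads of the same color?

3

Treat the 2 colors as pigeonholes.
The worst case takes 1 bead of each color without reaching 2 of any: 2 × 1 = 2.
The next bead must bring some color to 2, so 2 + 1 = 3.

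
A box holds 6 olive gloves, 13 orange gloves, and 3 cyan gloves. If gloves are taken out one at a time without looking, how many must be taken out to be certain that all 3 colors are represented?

20

The hardest color to obtain is cyan: we could draw every other glove first — 22 − 3 = 19 gloves — without a single cyan one.
The next draw must be cyan, so 19 + 1 = 20.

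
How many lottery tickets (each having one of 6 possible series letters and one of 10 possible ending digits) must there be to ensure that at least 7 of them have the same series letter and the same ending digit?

361

There are 6 × 10 = 60 (series letter, ending digit) combinations acting as pigeonholes.
With 60 × 6 = 360 lottery tickets we could place exactly 6 in each, with no (series letter, ending digit) pair reaching 7.
One more forces some (series letter, ending digit) pair to hold 7, so 360 + 1 = 361.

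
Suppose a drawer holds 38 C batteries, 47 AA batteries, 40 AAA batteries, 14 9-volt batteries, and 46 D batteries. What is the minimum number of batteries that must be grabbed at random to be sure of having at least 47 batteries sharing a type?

Treat the 5 types as pigeonholes.
In the worst case we take at most 46 of each type, but all 38 C, all 40 AAA, and all 14 9-volt (fewer than 46), giving 38 + 46 + 40 + 14 + 46 = 184.
One more battery then forces some type to 47, so 184 + 1 = 185.

185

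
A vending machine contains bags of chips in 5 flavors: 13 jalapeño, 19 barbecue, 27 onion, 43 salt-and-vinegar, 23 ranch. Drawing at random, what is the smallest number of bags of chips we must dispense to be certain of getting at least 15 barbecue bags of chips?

121

The worst case draws every non-barbecue bag of chips first: 13 + 27 + 43 + 23 = 106.
The next 15 draws are then forced to be barbecue, giving 106 + 15 = 121.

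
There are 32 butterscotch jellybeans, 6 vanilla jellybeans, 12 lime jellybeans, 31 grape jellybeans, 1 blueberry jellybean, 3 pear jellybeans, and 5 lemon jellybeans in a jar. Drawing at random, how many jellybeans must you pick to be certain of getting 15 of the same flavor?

56

Treat the 7 flavors as pigeonholes.
In the worst case we take at most 14 of each flavor, but all 6 vanilla, all 12 lime, all 1 blueberry, all 3 pear, and all 5 lemon (fewer than 14), giving 14 + 6 + 12 + 14 + 1 + 3 + 5 = 55.
One more jellybean then forces some flavor to 15, so 55 + 1 = 56.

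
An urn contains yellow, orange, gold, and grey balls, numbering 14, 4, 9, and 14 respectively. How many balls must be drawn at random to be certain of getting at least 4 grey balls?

31

The worst case draws every non-grey ball first: 14 + 4 + 9 = 27.
The next 4 draws are then forced to be grey, giving 27 + 4 = 31.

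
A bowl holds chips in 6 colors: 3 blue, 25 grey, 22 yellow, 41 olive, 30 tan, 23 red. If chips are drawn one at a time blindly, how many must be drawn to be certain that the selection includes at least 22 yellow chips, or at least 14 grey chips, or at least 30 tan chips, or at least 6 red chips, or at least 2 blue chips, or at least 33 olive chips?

Each of the 6 colors has its own threshold; avoid all of them simultaneously.
The worst case stops just short of every target: 1 blue, 13 grey, 21 yellow, 32 olive, 29 tan, 5 red — 1 + 13 + 21 + 32 + 29 + 5 = 101 chips.
One more chip must push some color to its target, so 101 + 1 = 102.

102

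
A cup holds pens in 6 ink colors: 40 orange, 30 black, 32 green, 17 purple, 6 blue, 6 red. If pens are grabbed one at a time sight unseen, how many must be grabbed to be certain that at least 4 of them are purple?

118

The worst case draws every non-purple pen first: 40 + 30 + 32 + 6 + 6 = 114.
The next 4 draws are then forced to be purple, giving 114 + 4 = 118.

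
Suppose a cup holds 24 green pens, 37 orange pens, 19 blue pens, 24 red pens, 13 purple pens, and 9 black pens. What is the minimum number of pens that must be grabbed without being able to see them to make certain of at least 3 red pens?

The worst case draws every non-red pen first: 24 + 37 + 19 + 13 + 9 = 102.
The next 3 draws are then forced to be red, giving 102 + 3 = 105.

105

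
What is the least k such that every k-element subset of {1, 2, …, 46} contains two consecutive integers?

Partition {1, …, 46} into 23 pairs: {1,2}, {3,4}, …, {45,46}.
Choosing 23 integers — say the 23 even numbers 2, 4, …, 46 — takes one from each pair and avoids the property.
Choosing 24 forces two into the same pair by pigeonhole, and those are consecutive. So 24.

24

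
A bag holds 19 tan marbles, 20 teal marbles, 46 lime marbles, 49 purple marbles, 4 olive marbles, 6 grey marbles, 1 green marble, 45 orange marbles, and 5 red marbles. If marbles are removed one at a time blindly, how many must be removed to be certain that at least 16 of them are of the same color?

92

In the worst case we take at most 15 of each color, but all 4 olive, all 6 grey, all 1 green, and all 5 red (fewer than 15), giving 15 + 15 + 15 + 15 + 4 + 6 + 1 + 15 + 5 = 91.
One more marble then forces some color to 16, so 91 + 1 = 92.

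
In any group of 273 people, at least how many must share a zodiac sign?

There are 12 zodiac signs, which serve as the pigeonholes.
If each of the 12 zodiac signs held at most 22, the total would be at most 12 × 22 = 264 < 273, a contradiction.
So at least one holds ⌈273/12⌉ = 23.

23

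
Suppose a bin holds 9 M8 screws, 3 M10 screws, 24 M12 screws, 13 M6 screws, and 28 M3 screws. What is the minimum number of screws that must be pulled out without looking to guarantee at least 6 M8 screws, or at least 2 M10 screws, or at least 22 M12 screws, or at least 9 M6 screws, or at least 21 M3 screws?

Each of the 5 sizes has its own threshold; avoid all of them simultaneously.
The worst case stops just short of every target: 5 M8, 1 M10, 21 M12, 8 M6, 20 M3 — 5 + 1 + 21 + 8 + 20 = 55 screws.
One more screw must push some size to its target, so 55 + 1 = 56.

56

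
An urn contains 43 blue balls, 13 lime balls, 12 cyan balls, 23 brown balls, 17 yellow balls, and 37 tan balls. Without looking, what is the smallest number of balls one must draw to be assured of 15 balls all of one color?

In the worst case we take at most 14 of each color, but all 13 lime and all 12 cyan (fewer than 14), giving 14 + 13 + 12 + 14 + 14 + 14 = 81.
One more ball then forces some color to 15, so 81 + 1 = 82.

82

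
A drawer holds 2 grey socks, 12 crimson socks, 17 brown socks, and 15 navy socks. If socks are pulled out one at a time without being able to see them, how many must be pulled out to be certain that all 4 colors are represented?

45

The hardest color to obtain is grey: we could draw every other sock first — 46 − 2 = 44 socks — without a single grey one.
The next draw must be grey, so 44 + 1 = 45.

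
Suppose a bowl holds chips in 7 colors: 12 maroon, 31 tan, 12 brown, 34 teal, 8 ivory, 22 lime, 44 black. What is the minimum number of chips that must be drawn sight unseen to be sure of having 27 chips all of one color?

133

In the worst case we take at most 26 of each color, but all 12 maroon, all 12 brown, all 8 ivory, and all 22 lime (fewer than 26), giving 12 + 26 + 12 + 26 + 8 + 22 + 26 = 132.
One more chip then forces some color to 27, so 132 + 1 = 133.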